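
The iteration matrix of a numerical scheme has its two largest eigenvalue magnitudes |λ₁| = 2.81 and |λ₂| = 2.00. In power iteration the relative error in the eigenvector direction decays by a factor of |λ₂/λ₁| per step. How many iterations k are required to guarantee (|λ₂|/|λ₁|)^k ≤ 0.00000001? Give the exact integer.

55

|λ₂/λ₁| = 2.00/2.81 = 0.71174
Need k ≥ ln(0.00000001) / ln(0.71174) = -18.4207 / -0.3400 ≈ 54.173
Smallest integer k satisfying the bound: 55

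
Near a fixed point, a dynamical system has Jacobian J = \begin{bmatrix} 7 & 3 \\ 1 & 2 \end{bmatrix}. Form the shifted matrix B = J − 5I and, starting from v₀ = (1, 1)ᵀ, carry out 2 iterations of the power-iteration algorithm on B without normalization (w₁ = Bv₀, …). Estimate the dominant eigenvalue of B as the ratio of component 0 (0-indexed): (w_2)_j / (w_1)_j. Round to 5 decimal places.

B = J − 5I has rows (2, 3); (1, -3)
w1 = Bv₀ = (2·1 + 3·1; 1·1 + (-3)·1) = (5, -2)
w2 = Bw1 = (2·5 + 3·(-2); 1·5 + (-3)·(-2)) = (4, 11)
Ratio: 4/5 = 0.80000

0.80000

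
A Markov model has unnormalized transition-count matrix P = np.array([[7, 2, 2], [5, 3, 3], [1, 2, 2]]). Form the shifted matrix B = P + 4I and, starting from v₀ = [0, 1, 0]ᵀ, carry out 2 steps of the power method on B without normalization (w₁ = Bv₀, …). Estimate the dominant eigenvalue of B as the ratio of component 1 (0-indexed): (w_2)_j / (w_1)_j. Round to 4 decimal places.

9.2857

B = P + 4I has rows (11, 2, 2); (5, 7, 3); (1, 2, 6)
w1 = Bv₀ = (11·0 + 2·1 + 2·0; 5·0 + 7·1 + 3·0; 1·0 + 2·1 + 6·0) = (2, 7, 2)
w2 = Bw1 = (11·2 + 2·7 + 2·2; 5·2 + 7·7 + 3·2; 1·2 + 2·7 + 6·2) = (40, 65, 28)
Ratio: 65/7 = 9.2857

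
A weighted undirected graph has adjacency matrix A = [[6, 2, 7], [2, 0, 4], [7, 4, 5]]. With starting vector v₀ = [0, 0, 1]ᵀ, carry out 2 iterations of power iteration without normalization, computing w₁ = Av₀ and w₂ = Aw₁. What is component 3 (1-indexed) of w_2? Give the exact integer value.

90

w1 = Av₀ = (7, 4, 5)
w2 = Aw1 = (85, 34, 90)
The requested component of w2 is 90.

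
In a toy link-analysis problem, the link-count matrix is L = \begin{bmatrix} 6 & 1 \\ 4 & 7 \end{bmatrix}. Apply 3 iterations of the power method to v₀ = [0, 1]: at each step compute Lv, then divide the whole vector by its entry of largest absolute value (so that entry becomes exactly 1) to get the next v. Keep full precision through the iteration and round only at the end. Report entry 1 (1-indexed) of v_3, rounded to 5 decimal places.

Lv0 = (1.000000, 7.000000); divide by 7.000000 → v1 = (0.142857, 1.000000)
Lv1 = (1.857143, 7.571429); divide by 7.571429 → v2 = (0.245283, 1.000000)
Lv2 = (2.471698, 7.981132); divide by 7.981132 → v3 = (0.309693, 1.000000)
Requested entry of v3: 131/423 = 0.30969

0.30969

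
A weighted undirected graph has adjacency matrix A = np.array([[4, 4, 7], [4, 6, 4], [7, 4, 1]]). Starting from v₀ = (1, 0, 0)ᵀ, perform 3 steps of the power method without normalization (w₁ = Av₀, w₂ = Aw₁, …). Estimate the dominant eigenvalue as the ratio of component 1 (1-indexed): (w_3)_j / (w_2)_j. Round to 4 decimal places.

11.7654

w1 = Av₀ = (4·1 + 4·0 + 7·0; 4·1 + 6·0 + 4·0; 7·1 + 4·0 + 1·0) = (4, 4, 7)
w2 = Aw1 = (4·4 + 4·4 + 7·7; 4·4 + 6·4 + 4·7; 7·4 + 4·4 + 1·7) = (81, 68, 51)
w3 = Aw2 = (953, 936, 890)
Ratio at component: 953 / 81 = 11.7654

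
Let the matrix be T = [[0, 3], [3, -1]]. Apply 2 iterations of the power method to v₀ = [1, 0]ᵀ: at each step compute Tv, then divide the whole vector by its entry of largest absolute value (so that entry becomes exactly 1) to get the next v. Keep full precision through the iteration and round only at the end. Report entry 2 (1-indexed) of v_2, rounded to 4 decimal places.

-0.3333

Tv0 = (0.00000, 3.00000); divide by 3.00000 → v1 = (0.00000, 1.00000)
Tv1 = (3.00000, -1.00000); divide by 3.00000 → v2 = (1.00000, -0.33333)
Requested entry of v2: -3/9 = -0.3333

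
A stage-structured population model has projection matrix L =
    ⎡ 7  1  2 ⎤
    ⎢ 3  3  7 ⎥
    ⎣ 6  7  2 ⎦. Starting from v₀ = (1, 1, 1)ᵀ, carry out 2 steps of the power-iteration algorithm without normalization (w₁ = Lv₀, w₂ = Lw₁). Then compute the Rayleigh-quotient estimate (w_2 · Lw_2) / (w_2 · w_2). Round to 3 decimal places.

w1 = Lv₀ = (10, 13, 15)
w2 = Lw1 = (113, 174, 181)
Lw2 = (1327, 2128, 2258)
w2·Lw2 = 113·1327 + 174·2128 + 181·2258 = 928921; w2·w2 = 113·113 + 174·174 + 181·181 = 75806
λ ≈ 928921/75806 = 12.254

λ ≈ 12.254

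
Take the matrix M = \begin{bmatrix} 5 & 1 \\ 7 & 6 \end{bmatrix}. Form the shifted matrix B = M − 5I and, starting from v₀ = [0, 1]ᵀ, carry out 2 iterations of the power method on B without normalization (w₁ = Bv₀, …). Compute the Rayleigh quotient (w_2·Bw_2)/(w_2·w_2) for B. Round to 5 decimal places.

μ ≈ 1.96923

B = M − 5I has rows (0, 1); (7, 1)
w1 = Bv₀ = (1, 1)
w2 = Bw1 = (1, 8)
Bw2 = (8, 15)
w2·Bw2 = 128; w2·w2 = 65; μ ≈ 128/65 = 1.96923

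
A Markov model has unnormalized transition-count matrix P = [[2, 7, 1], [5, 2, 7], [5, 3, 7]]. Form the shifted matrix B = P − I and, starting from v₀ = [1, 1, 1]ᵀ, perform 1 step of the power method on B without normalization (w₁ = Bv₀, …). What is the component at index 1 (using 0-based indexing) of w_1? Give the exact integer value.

B = P − I has rows (1, 7, 1); (5, 1, 7); (5, 3, 6)
w1 = Bv₀ = (9, 13, 14)
Requested component of w1: 13

13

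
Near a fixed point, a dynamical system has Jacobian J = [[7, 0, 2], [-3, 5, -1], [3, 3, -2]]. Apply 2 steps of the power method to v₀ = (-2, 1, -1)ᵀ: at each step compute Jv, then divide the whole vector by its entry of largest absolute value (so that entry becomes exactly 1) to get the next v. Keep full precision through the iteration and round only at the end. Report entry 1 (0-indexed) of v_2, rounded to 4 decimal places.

-0.9561

Jv0 = (-16.00000, 12.00000, -1.00000); divide by -16.00000 → v1 = (1.00000, -0.75000, 0.06250)
Jv1 = (7.12500, -6.81250, 0.62500); divide by 7.12500 → v2 = (1.00000, -0.95614, 0.08772)
Requested entry of v2: 109/-114 = -0.9561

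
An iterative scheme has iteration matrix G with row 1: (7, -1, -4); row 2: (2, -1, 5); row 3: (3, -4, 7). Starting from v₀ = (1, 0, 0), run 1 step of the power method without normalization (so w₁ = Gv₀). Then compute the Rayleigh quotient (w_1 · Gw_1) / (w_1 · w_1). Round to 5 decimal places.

w1 = Gv₀ = (7·1 + (-1)·0 + (-4)·0; 2·1 + (-1)·0 + 5·0; 3·1 + (-4)·0 + 7·0) = (7, 2, 3)
Gw1 = (35, 27, 34)
w1·Gw1 = 7·35 + 2·27 + 3·34 = 401; w1·w1 = 7·7 + 2·2 + 3·3 = 62
λ ≈ 401/62 = 6.46774

6.46774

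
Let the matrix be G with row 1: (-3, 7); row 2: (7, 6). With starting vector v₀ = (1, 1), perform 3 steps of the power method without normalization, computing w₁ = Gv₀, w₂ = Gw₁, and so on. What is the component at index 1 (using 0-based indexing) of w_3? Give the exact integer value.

1189

w1 = Gv₀ = ((-3)·1 + 7·1; 7·1 + 6·1) = (4, 13)
w2 = Gw1 = ((-3)·4 + 7·13; 7·4 + 6·13) = (79, 106)
w3 = Gw2 = (505, 1189)
The requested component of w3 is 1189.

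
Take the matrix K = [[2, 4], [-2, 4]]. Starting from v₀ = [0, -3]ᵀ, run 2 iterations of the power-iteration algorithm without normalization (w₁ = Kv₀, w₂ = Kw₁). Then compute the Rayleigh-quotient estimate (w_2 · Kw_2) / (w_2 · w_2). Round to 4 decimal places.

λ ≈ 2.8000

w1 = Kv₀ = (2·0 + 4·(-3); (-2)·0 + 4·(-3)) = (-12, -12)
w2 = Kw1 = (2·(-12) + 4·(-12); (-2)·(-12) + 4·(-12)) = (-72, -24)
Kw2 = (-240, 48)
w2·Kw2 = (-72)·(-240) + (-24)·48 = 16128; w2·w2 = (-72)·(-72) + (-24)·(-24) = 5760
λ ≈ 16128/5760 = 2.8000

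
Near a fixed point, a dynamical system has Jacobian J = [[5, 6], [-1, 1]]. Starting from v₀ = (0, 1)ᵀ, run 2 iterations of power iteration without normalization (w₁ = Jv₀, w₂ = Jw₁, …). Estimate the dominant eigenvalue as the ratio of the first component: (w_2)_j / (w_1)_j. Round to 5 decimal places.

w1 = Jv₀ = (6, 1)
w2 = Jw1 = (36, -5)
Ratio at component: 36 / 6 = 6.00000

6.00000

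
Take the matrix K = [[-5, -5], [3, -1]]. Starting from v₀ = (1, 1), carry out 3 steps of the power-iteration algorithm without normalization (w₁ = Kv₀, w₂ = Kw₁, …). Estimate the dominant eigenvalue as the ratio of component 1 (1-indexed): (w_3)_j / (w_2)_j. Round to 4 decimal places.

w1 = Kv₀ = (-10, 2)
w2 = Kw1 = (40, -32)
w3 = Kw2 = (-40, 152)
Ratio at component: -40 / 40 = -1.0000

λ ≈ -1.0000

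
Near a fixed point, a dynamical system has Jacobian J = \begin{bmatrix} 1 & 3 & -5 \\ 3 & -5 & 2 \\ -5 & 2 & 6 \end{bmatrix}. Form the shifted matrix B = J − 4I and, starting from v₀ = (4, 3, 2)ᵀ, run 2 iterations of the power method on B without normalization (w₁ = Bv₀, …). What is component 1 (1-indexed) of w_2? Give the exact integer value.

56

B = J − 4I has rows (-3, 3, -5); (3, -9, 2); (-5, 2, 2)
w1 = Bv₀ = ((-3)·4 + 3·3 + (-5)·2; 3·4 + (-9)·3 + 2·2; (-5)·4 + 2·3 + 2·2) = (-13, -11, -10)
w2 = Bw1 = ((-3)·(-13) + 3·(-11) + (-5)·(-10); 3·(-13) + (-9)·(-11) + 2·(-10); (-5)·(-13) + 2·(-11) + 2·(-10)) = (56, 40, 23)
Requested component of w2: 56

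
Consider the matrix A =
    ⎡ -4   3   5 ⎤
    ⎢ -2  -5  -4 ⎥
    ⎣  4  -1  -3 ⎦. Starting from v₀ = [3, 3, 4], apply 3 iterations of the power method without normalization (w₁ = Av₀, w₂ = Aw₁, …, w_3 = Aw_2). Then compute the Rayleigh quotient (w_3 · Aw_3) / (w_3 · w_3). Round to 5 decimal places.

-8.76347

w1 = Av₀ = ((-4)·3 + 3·3 + 5·4; (-2)·3 + (-5)·3 + (-4)·4; 4·3 + (-1)·3 + (-3)·4) = (17, -37, -3)
w2 = Aw1 = ((-4)·17 + 3·(-37) + 5·(-3); (-2)·17 + (-5)·(-37) + (-4)·(-3); 4·17 + (-1)·(-37) + (-3)·(-3)) = (-194, 163, 114)
w3 = Aw2 = (1835, -883, -1281)
Aw3 = (-16394, 5869, 12066)
w3·Aw3 = 1835·(-16394) + (-883)·5869 + (-1281)·12066 = -50721863; w3·w3 = 1835·1835 + (-883)·(-883) + (-1281)·(-1281) = 5787875
λ ≈ -50721863/5787875 = -8.76347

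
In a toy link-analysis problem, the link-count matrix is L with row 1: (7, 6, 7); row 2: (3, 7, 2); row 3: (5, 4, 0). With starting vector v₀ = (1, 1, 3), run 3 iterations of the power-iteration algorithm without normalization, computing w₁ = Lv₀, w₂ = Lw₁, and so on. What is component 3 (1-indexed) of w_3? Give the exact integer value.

w1 = Lv₀ = (7·1 + 6·1 + 7·3; 3·1 + 7·1 + 2·3; 5·1 + 4·1 + 0·3) = (34, 16, 9)
w2 = Lw1 = (7·34 + 6·16 + 7·9; 3·34 + 7·16 + 2·9; 5·34 + 4·16 + 0·9) = (397, 232, 234)
w3 = Lw2 = (5809, 3283, 2913)
The requested component of w3 is 2913.

2913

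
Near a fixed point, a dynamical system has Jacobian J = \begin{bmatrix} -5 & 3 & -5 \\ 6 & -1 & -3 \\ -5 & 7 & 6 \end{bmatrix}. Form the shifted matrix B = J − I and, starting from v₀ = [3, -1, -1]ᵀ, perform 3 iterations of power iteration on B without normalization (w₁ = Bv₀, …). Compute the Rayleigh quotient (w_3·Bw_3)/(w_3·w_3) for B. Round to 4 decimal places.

-10.4825

B = J − I has rows (-6, 3, -5); (6, -2, -3); (-5, 7, 5)
w1 = Bv₀ = ((-6)·3 + 3·(-1) + (-5)·(-1); 6·3 + (-2)·(-1) + (-3)·(-1); (-5)·3 + 7·(-1) + 5·(-1)) = (-16, 23, -27)
w2 = Bw1 = ((-6)·(-16) + 3·23 + (-5)·(-27); 6·(-16) + (-2)·23 + (-3)·(-27); (-5)·(-16) + 7·23 + 5·(-27)) = (300, -61, 106)
w3 = Bw2 = (-2513, 1604, -1397)
Bw3 = (26875, -14095, 16808)
w3·Bw3 = -113626031; w3·w3 = 10839594; μ ≈ -113626031/10839594 = -10.4825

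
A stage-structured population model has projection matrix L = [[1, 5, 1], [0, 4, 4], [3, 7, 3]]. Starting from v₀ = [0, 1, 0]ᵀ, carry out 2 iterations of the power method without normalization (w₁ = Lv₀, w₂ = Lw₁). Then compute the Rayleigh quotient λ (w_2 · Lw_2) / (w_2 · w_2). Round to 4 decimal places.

w1 = Lv₀ = (1·0 + 5·1 + 1·0; 0·0 + 4·1 + 4·0; 3·0 + 7·1 + 3·0) = (5, 4, 7)
w2 = Lw1 = (1·5 + 5·4 + 1·7; 0·5 + 4·4 + 4·7; 3·5 + 7·4 + 3·7) = (32, 44, 64)
Lw2 = (316, 432, 596)
w2·Lw2 = 32·316 + 44·432 + 64·596 = 67264; w2·w2 = 32·32 + 44·44 + 64·64 = 7056
λ ≈ 67264/7056 = 9.5329

λ ≈ 9.5329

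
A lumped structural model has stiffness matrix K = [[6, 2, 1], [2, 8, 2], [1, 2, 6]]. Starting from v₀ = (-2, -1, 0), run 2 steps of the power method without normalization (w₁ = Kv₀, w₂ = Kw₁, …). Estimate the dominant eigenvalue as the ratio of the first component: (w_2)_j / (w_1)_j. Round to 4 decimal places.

λ ≈ 8.0000

w1 = Kv₀ = (6·(-2) + 2·(-1) + 1·0; 2·(-2) + 8·(-1) + 2·0; 1·(-2) + 2·(-1) + 6·0) = (-14, -12, -4)
w2 = Kw1 = (6·(-14) + 2·(-12) + 1·(-4); 2·(-14) + 8·(-12) + 2·(-4); 1·(-14) + 2·(-12) + 6·(-4)) = (-112, -132, -62)
Ratio at component: -112 / -14 = 8.0000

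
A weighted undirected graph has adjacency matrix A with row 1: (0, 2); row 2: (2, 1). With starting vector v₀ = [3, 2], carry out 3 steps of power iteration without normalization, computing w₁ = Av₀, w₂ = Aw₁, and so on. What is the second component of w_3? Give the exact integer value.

48

w1 = Av₀ = (4, 8)
w2 = Aw1 = (16, 16)
w3 = Aw2 = (32, 48)
The requested component of w3 is 48.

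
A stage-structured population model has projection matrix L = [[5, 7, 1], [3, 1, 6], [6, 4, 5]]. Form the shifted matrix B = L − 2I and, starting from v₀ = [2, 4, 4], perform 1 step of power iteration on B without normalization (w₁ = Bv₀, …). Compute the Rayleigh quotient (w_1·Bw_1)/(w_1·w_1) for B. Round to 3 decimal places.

B = L − 2I has rows (3, 7, 1); (3, -1, 6); (6, 4, 3)
w1 = Bv₀ = (38, 26, 40)
Bw1 = (336, 328, 452)
w1·Bw1 = 39376; w1·w1 = 3720; μ ≈ 39376/3720 = 10.585

10.585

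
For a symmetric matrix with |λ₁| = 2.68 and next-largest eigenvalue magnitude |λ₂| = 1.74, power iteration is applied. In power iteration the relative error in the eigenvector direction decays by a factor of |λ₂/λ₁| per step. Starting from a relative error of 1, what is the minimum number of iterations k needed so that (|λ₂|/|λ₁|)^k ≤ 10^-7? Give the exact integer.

|λ₂/λ₁| = 1.74/2.68 = 0.64925
Need k ≥ ln(10^-7) / ln(0.64925) = -16.1181 / -0.4319 ≈ 37.316
Smallest integer k satisfying the bound: 38

38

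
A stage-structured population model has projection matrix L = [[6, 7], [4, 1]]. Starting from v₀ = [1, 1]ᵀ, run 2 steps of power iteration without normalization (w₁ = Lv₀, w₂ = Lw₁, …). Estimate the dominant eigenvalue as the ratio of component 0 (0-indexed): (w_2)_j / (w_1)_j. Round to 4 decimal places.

8.6923

w1 = Lv₀ = (6·1 + 7·1; 4·1 + 1·1) = (13, 5)
w2 = Lw1 = (6·13 + 7·5; 4·13 + 1·5) = (113, 57)
Ratio at component: 113 / 13 = 8.6923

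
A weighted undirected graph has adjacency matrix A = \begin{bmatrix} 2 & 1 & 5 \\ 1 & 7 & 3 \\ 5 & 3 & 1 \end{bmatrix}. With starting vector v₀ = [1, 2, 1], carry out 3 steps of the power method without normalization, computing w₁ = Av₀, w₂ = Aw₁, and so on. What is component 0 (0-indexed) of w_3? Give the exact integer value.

918

w1 = Av₀ = (2·1 + 1·2 + 5·1; 1·1 + 7·2 + 3·1; 5·1 + 3·2 + 1·1) = (9, 18, 12)
w2 = Aw1 = (2·9 + 1·18 + 5·12; 1·9 + 7·18 + 3·12; 5·9 + 3·18 + 1·12) = (96, 171, 111)
w3 = Aw2 = (918, 1626, 1104)
The requested component of w3 is 918.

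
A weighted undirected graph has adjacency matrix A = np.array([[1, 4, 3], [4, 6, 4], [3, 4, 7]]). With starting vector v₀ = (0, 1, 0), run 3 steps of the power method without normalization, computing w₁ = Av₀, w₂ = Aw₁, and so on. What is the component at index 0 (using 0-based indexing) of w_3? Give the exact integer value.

504

w1 = Av₀ = (4, 6, 4)
w2 = Aw1 = (40, 68, 64)
w3 = Aw2 = (504, 824, 840)
The requested component of w3 is 504.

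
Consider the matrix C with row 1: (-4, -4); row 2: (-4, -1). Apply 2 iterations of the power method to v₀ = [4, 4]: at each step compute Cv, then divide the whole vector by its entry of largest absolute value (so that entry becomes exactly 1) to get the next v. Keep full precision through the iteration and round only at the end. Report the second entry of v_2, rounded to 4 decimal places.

0.7115

Cv0 = (-32.00000, -20.00000); divide by -32.00000 → v1 = (1.00000, 0.62500)
Cv1 = (-6.50000, -4.62500); divide by -6.50000 → v2 = (1.00000, 0.71154)
Requested entry of v2: 148/208 = 0.7115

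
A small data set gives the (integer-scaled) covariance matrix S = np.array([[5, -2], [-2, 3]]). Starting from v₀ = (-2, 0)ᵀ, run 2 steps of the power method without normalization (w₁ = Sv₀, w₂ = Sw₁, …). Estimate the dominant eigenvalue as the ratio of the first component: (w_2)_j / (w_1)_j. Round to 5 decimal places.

5.80000

w1 = Sv₀ = (-10, 4)
w2 = Sw1 = (-58, 32)
Ratio at component: -58 / -10 = 5.80000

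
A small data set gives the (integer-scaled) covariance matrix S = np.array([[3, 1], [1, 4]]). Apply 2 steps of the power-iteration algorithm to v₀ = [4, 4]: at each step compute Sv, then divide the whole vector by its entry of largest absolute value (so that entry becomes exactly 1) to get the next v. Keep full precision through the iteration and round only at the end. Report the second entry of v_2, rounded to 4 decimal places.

1.0000

Sv0 = (16.00000, 20.00000); divide by 20.00000 → v1 = (0.80000, 1.00000)
Sv1 = (3.40000, 4.80000); divide by 4.80000 → v2 = (0.70833, 1.00000)
Requested entry of v2: 96/96 = 1.0000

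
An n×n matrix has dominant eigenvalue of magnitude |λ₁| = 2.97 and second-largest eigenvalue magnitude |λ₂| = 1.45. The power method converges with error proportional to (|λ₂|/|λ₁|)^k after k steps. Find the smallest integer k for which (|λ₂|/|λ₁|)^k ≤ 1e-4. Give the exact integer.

13

|λ₂/λ₁| = 1.45/2.97 = 0.48822
Need k ≥ ln(1e-4) / ln(0.48822) = -9.2103 / -0.7170 ≈ 12.846
Smallest integer k satisfying the bound: 13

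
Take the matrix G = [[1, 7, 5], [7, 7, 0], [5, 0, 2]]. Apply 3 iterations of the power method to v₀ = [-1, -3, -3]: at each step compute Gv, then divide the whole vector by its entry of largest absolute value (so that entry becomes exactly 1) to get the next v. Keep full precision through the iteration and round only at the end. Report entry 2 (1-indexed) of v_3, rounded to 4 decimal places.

Gv0 = (-37.00000, -28.00000, -11.00000); divide by -37.00000 → v1 = (1.00000, 0.75676, 0.29730)
Gv1 = (7.78378, 12.29730, 5.59459); divide by 12.29730 → v2 = (0.63297, 1.00000, 0.45495)
Gv2 = (9.90769, 11.43077, 4.07473); divide by 11.43077 → v3 = (0.86676, 1.00000, 0.35647)
Requested entry of v3: -5201/-5201 = 1.0000

1.0000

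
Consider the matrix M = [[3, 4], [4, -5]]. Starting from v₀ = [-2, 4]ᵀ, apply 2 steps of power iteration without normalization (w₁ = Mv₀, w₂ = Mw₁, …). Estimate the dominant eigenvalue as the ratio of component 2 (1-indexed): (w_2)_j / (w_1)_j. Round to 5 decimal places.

-6.42857

w1 = Mv₀ = (3·(-2) + 4·4; 4·(-2) + (-5)·4) = (10, -28)
w2 = Mw1 = (3·10 + 4·(-28); 4·10 + (-5)·(-28)) = (-82, 180)
Ratio at component: 180 / -28 = -6.42857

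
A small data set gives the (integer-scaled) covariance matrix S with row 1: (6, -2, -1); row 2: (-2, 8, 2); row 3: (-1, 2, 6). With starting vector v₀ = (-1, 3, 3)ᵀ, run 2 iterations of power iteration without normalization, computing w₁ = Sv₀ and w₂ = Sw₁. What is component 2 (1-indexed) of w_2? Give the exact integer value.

w1 = Sv₀ = (6·(-1) + (-2)·3 + (-1)·3; (-2)·(-1) + 8·3 + 2·3; (-1)·(-1) + 2·3 + 6·3) = (-15, 32, 25)
w2 = Sw1 = (6·(-15) + (-2)·32 + (-1)·25; (-2)·(-15) + 8·32 + 2·25; (-1)·(-15) + 2·32 + 6·25) = (-179, 336, 229)
The requested component of w2 is 336.

336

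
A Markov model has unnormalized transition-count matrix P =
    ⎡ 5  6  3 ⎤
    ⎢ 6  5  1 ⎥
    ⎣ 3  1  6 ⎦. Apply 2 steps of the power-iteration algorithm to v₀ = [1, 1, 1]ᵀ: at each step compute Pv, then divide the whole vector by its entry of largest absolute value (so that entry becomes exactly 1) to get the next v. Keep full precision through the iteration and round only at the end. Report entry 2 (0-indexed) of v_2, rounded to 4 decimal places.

0.6628

Pv0 = (14.00000, 12.00000, 10.00000); divide by 14.00000 → v1 = (1.00000, 0.85714, 0.71429)
Pv1 = (12.28571, 11.00000, 8.14286); divide by 12.28571 → v2 = (1.00000, 0.89535, 0.66279)
Requested entry of v2: 114/172 = 0.6628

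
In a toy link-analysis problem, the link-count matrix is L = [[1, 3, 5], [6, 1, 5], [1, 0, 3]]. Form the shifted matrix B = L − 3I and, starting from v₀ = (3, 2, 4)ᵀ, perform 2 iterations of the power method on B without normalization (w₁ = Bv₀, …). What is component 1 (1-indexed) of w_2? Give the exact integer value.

B = L − 3I has rows (-2, 3, 5); (6, -2, 5); (1, 0, 0)
w1 = Bv₀ = (20, 34, 3)
w2 = Bw1 = (77, 67, 20)
Requested component of w2: 77

77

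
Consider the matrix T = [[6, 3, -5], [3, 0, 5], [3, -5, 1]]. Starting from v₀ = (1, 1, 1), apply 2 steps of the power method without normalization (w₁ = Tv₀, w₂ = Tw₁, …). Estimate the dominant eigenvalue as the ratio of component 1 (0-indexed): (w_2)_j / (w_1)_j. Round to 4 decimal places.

w1 = Tv₀ = (4, 8, -1)
w2 = Tw1 = (53, 7, -29)
Ratio at component: 7 / 8 = 0.8750

λ ≈ 0.8750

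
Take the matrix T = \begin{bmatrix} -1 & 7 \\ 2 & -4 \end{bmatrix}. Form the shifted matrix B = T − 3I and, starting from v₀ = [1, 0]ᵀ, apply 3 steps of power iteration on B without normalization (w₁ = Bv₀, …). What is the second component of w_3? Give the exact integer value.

214

B = T − 3I has rows (-4, 7); (2, -7)
w1 = Bv₀ = ((-4)·1 + 7·0; 2·1 + (-7)·0) = (-4, 2)
w2 = Bw1 = ((-4)·(-4) + 7·2; 2·(-4) + (-7)·2) = (30, -22)
w3 = Bw2 = (-274, 214)
Requested component of w3: 214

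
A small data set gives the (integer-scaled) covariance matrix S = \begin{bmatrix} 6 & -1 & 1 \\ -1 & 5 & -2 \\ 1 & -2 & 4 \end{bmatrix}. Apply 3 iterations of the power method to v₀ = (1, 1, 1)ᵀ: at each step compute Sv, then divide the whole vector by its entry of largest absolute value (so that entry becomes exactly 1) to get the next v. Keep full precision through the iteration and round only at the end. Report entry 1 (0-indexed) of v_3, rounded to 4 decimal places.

-0.3151

Sv0 = (6.00000, 2.00000, 3.00000); divide by 6.00000 → v1 = (1.00000, 0.33333, 0.50000)
Sv1 = (6.16667, -0.33333, 2.33333); divide by 6.16667 → v2 = (1.00000, -0.05405, 0.37838)
Sv2 = (6.43243, -2.02703, 2.62162); divide by 6.43243 → v3 = (1.00000, -0.31513, 0.40756)
Requested entry of v3: -75/238 = -0.3151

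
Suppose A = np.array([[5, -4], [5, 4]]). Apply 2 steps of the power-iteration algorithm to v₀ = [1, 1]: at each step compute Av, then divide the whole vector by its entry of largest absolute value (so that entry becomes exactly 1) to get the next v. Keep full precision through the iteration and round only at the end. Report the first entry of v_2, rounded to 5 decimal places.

-0.75610

Av0 = (1.000000, 9.000000); divide by 9.000000 → v1 = (0.111111, 1.000000)
Av1 = (-3.444444, 4.555556); divide by 4.555556 → v2 = (-0.756098, 1.000000)
Requested entry of v2: -31/41 = -0.75610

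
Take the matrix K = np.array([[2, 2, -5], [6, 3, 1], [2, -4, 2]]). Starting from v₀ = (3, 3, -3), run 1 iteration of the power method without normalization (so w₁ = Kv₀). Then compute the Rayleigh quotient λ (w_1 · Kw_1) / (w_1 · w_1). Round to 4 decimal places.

w1 = Kv₀ = (27, 24, -12)
Kw1 = (162, 222, -66)
w1·Kw1 = 27·162 + 24·222 + (-12)·(-66) = 10494; w1·w1 = 27·27 + 24·24 + (-12)·(-12) = 1449
λ ≈ 10494/1449 = 7.2422

λ ≈ 7.2422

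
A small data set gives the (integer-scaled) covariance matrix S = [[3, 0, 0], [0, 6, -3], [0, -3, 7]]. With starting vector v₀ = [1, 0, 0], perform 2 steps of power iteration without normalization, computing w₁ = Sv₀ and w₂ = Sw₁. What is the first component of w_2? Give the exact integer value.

9

w1 = Sv₀ = (3·1 + 0·0 + 0·0; 0·1 + 6·0 + (-3)·0; 0·1 + (-3)·0 + 7·0) = (3, 0, 0)
w2 = Sw1 = (3·3 + 0·0 + 0·0; 0·3 + 6·0 + (-3)·0; 0·3 + (-3)·0 + 7·0) = (9, 0, 0)
The requested component of w2 is 9.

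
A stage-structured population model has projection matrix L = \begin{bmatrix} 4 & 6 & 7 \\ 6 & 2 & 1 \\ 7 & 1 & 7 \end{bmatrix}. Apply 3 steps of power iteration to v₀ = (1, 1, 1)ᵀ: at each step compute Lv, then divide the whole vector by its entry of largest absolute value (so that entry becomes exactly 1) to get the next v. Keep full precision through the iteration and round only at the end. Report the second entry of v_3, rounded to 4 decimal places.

Lv0 = (17.00000, 9.00000, 15.00000); divide by 17.00000 → v1 = (1.00000, 0.52941, 0.88235)
Lv1 = (13.35294, 7.94118, 13.70588); divide by 13.70588 → v2 = (0.97425, 0.57940, 1.00000)
Lv2 = (14.37339, 8.00429, 14.39914); divide by 14.39914 → v3 = (0.99821, 0.55589, 1.00000)
Requested entry of v3: 1865/3355 = 0.5559

0.5559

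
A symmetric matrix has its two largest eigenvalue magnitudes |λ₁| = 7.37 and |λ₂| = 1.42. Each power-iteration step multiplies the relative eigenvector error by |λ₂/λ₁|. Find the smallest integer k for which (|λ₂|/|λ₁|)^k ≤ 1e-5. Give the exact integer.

7

|λ₂/λ₁| = 1.42/7.37 = 0.19267
Need k ≥ ln(1e-5) / ln(0.19267) = -11.5129 / -1.6468 ≈ 6.991
Smallest integer k satisfying the bound: 7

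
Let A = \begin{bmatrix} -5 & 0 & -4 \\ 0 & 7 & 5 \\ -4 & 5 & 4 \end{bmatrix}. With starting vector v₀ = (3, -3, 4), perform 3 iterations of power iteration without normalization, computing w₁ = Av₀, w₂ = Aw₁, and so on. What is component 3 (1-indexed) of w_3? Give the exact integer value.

-806

w1 = Av₀ = (-31, -1, -11)
w2 = Aw1 = (199, -62, 75)
w3 = Aw2 = (-1295, -59, -806)
The requested component of w3 is -806.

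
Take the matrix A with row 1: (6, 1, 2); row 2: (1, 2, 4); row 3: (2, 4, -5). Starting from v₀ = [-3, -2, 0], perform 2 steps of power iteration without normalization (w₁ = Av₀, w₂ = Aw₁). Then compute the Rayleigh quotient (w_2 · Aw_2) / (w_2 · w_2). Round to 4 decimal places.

λ ≈ 5.7752

w1 = Av₀ = (6·(-3) + 1·(-2) + 2·0; 1·(-3) + 2·(-2) + 4·0; 2·(-3) + 4·(-2) + (-5)·0) = (-20, -7, -14)
w2 = Aw1 = (6·(-20) + 1·(-7) + 2·(-14); 1·(-20) + 2·(-7) + 4·(-14); 2·(-20) + 4·(-7) + (-5)·(-14)) = (-155, -90, 2)
Aw2 = (-1016, -327, -680)
w2·Aw2 = (-155)·(-1016) + (-90)·(-327) + 2·(-680) = 185550; w2·w2 = (-155)·(-155) + (-90)·(-90) + 2·2 = 32129
λ ≈ 185550/32129 = 5.7752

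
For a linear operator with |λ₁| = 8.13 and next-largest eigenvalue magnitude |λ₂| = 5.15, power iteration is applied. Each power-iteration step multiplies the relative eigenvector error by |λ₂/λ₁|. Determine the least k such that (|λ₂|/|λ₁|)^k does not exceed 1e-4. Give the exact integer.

21

|λ₂/λ₁| = 5.15/8.13 = 0.63346
Need k ≥ ln(1e-4) / ln(0.63346) = -9.2103 / -0.4566 ≈ 20.173
Smallest integer k satisfying the bound: 21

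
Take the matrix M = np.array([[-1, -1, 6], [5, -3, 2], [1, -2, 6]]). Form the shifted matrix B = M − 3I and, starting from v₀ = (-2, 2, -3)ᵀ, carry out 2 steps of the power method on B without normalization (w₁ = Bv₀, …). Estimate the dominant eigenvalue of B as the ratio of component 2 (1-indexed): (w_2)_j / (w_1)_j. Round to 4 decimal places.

μ ≈ -2.7857

B = M − 3I has rows (-4, -1, 6); (5, -6, 2); (1, -2, 3)
w1 = Bv₀ = (-12, -28, -15)
w2 = Bw1 = (-14, 78, -1)
Ratio: 78/-28 = -2.7857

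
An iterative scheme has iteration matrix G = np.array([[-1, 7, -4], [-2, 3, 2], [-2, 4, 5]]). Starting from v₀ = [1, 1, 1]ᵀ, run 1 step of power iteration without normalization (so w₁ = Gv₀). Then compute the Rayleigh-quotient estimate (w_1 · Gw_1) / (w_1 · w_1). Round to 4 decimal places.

w1 = Gv₀ = ((-1)·1 + 7·1 + (-4)·1; (-2)·1 + 3·1 + 2·1; (-2)·1 + 4·1 + 5·1) = (2, 3, 7)
Gw1 = (-9, 19, 43)
w1·Gw1 = 2·(-9) + 3·19 + 7·43 = 340; w1·w1 = 2·2 + 3·3 + 7·7 = 62
λ ≈ 340/62 = 5.4839

5.4839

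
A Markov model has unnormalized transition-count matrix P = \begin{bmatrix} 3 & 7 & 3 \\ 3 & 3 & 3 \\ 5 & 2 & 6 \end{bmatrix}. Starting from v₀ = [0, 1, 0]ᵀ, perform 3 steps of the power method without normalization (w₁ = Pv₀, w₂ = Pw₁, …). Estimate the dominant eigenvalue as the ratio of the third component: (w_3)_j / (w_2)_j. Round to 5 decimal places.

11.88679

w1 = Pv₀ = (7, 3, 2)
w2 = Pw1 = (48, 36, 53)
w3 = Pw2 = (555, 411, 630)
Ratio at component: 630 / 53 = 11.88679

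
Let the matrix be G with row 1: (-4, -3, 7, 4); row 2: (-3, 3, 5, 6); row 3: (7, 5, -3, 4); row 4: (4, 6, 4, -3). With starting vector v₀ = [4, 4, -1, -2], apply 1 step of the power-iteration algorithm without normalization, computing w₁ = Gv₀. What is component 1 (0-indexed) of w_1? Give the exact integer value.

w1 = Gv₀ = ((-4)·4 + (-3)·4 + 7·(-1) + 4·(-2); (-3)·4 + 3·4 + 5·(-1) + 6·(-2); 7·4 + 5·4 + (-3)·(-1) + 4·(-2); 4·4 + 6·4 + 4·(-1) + (-3)·(-2)) = (-43, -17, 43, 42)
The requested component of w1 is -17.

-17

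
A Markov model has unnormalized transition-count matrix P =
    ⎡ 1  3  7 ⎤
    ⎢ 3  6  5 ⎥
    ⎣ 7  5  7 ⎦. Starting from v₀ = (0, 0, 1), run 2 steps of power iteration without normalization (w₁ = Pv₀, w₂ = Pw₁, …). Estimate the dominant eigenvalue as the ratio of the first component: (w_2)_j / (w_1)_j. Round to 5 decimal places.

w1 = Pv₀ = (7, 5, 7)
w2 = Pw1 = (71, 86, 123)
Ratio at component: 71 / 7 = 10.14286

10.14286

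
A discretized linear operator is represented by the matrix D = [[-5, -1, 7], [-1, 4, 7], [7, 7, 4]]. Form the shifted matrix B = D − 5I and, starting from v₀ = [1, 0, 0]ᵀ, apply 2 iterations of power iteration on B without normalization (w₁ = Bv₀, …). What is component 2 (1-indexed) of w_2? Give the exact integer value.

60

B = D − 5I has rows (-10, -1, 7); (-1, -1, 7); (7, 7, -1)
w1 = Bv₀ = ((-10)·1 + (-1)·0 + 7·0; (-1)·1 + (-1)·0 + 7·0; 7·1 + 7·0 + (-1)·0) = (-10, -1, 7)
w2 = Bw1 = ((-10)·(-10) + (-1)·(-1) + 7·7; (-1)·(-10) + (-1)·(-1) + 7·7; 7·(-10) + 7·(-1) + (-1)·7) = (150, 60, -84)
Requested component of w2: 60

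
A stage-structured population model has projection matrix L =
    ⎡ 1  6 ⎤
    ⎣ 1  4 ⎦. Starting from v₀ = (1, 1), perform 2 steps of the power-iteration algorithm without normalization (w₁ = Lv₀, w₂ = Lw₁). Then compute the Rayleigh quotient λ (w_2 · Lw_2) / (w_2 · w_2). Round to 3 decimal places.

w1 = Lv₀ = (1·1 + 6·1; 1·1 + 4·1) = (7, 5)
w2 = Lw1 = (1·7 + 6·5; 1·7 + 4·5) = (37, 27)
Lw2 = (199, 145)
w2·Lw2 = 37·199 + 27·145 = 11278; w2·w2 = 37·37 + 27·27 = 2098
λ ≈ 11278/2098 = 5.376

λ ≈ 5.376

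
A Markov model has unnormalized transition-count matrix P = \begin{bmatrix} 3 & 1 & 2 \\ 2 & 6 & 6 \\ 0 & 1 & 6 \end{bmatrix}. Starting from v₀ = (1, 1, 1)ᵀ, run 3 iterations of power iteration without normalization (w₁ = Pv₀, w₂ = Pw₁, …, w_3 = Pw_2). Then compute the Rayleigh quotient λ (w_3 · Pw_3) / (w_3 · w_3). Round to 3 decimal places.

λ ≈ 8.840

w1 = Pv₀ = (6, 14, 7)
w2 = Pw1 = (46, 138, 56)
w3 = Pw2 = (388, 1256, 474)
Pw3 = (3368, 11156, 4100)
w3·Pw3 = 388·3368 + 1256·11156 + 474·4100 = 17262120; w3·w3 = 388·388 + 1256·1256 + 474·474 = 1952756
λ ≈ 17262120/1952756 = 8.840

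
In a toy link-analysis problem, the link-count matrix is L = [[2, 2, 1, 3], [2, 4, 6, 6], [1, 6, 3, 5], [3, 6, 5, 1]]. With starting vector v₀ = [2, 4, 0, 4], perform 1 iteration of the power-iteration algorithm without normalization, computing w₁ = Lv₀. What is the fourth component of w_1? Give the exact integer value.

w1 = Lv₀ = (2·2 + 2·4 + 1·0 + 3·4; 2·2 + 4·4 + 6·0 + 6·4; 1·2 + 6·4 + 3·0 + 5·4; 3·2 + 6·4 + 5·0 + 1·4) = (24, 44, 46, 34)
The requested component of w1 is 34.

34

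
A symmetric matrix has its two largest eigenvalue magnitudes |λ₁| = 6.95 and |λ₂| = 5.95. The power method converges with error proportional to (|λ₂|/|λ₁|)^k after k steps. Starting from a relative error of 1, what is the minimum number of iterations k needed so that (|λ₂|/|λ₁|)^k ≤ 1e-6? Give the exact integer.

89

|λ₂/λ₁| = 5.95/6.95 = 0.85612
Need k ≥ ln(1e-6) / ln(0.85612) = -13.8155 / -0.1554 ≈ 88.931
Smallest integer k satisfying the bound: 89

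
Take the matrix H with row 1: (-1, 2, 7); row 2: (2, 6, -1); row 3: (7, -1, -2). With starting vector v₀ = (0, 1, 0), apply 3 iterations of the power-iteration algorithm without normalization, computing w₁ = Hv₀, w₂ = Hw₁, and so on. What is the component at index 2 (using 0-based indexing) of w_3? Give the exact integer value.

-40

w1 = Hv₀ = ((-1)·0 + 2·1 + 7·0; 2·0 + 6·1 + (-1)·0; 7·0 + (-1)·1 + (-2)·0) = (2, 6, -1)
w2 = Hw1 = ((-1)·2 + 2·6 + 7·(-1); 2·2 + 6·6 + (-1)·(-1); 7·2 + (-1)·6 + (-2)·(-1)) = (3, 41, 10)
w3 = Hw2 = (149, 242, -40)
The requested component of w3 is -40.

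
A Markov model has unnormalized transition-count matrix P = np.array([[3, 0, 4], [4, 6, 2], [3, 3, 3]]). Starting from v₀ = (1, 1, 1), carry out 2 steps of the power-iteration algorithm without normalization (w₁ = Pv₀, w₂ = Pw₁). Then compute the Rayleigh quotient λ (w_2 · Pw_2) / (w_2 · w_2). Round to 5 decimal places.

9.26324

w1 = Pv₀ = (3·1 + 0·1 + 4·1; 4·1 + 6·1 + 2·1; 3·1 + 3·1 + 3·1) = (7, 12, 9)
w2 = Pw1 = (3·7 + 0·12 + 4·9; 4·7 + 6·12 + 2·9; 3·7 + 3·12 + 3·9) = (57, 118, 84)
Pw2 = (507, 1104, 777)
w2·Pw2 = 57·507 + 118·1104 + 84·777 = 224439; w2·w2 = 57·57 + 118·118 + 84·84 = 24229
λ ≈ 224439/24229 = 9.26324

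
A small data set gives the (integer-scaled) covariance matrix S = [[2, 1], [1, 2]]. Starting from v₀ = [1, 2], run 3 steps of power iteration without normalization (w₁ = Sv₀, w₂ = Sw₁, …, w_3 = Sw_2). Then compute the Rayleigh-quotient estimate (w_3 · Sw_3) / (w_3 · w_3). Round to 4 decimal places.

w1 = Sv₀ = (4, 5)
w2 = Sw1 = (13, 14)
w3 = Sw2 = (40, 41)
Sw3 = (121, 122)
w3·Sw3 = 40·121 + 41·122 = 9842; w3·w3 = 40·40 + 41·41 = 3281
λ ≈ 9842/3281 = 2.9997

2.9997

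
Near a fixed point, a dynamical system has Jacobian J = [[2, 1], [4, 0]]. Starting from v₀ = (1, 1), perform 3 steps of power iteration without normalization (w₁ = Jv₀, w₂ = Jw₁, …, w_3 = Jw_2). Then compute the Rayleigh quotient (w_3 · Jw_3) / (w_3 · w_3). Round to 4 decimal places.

3.2195

w1 = Jv₀ = (2·1 + 1·1; 4·1 + 0·1) = (3, 4)
w2 = Jw1 = (2·3 + 1·4; 4·3 + 0·4) = (10, 12)
w3 = Jw2 = (32, 40)
Jw3 = (104, 128)
w3·Jw3 = 32·104 + 40·128 = 8448; w3·w3 = 32·32 + 40·40 = 2624
λ ≈ 8448/2624 = 3.2195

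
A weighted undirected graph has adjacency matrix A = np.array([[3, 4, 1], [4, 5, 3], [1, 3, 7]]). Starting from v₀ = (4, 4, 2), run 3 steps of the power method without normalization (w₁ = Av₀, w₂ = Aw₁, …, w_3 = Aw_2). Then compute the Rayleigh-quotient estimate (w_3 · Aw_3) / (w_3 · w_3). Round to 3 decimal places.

w1 = Av₀ = (30, 42, 30)
w2 = Aw1 = (288, 420, 366)
w3 = Aw2 = (2910, 4350, 4110)
Aw3 = (30240, 45720, 44730)
w3·Aw3 = 2910·30240 + 4350·45720 + 4110·44730 = 470720700; w3·w3 = 2910·2910 + 4350·4350 + 4110·4110 = 44282700
λ ≈ 470720700/44282700 = 10.630

10.630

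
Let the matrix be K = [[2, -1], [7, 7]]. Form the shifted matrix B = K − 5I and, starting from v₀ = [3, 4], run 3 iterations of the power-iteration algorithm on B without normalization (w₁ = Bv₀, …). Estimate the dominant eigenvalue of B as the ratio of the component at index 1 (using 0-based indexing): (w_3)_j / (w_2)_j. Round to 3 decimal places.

B = K − 5I has rows (-3, -1); (7, 2)
w1 = Bv₀ = ((-3)·3 + (-1)·4; 7·3 + 2·4) = (-13, 29)
w2 = Bw1 = ((-3)·(-13) + (-1)·29; 7·(-13) + 2·29) = (10, -33)
w3 = Bw2 = (3, 4)
Ratio: 4/-33 = -0.121

μ ≈ -0.121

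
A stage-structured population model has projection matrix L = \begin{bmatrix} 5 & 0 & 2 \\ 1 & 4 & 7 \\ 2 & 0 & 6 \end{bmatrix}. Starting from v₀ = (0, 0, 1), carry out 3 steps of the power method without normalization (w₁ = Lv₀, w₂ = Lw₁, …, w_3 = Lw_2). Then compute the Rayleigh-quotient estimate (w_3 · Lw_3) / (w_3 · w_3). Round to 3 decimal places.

λ ≈ 7.653

w1 = Lv₀ = (2, 7, 6)
w2 = Lw1 = (22, 72, 40)
w3 = Lw2 = (190, 590, 284)
Lw3 = (1518, 4538, 2084)
w3·Lw3 = 190·1518 + 590·4538 + 284·2084 = 3557696; w3·w3 = 190·190 + 590·590 + 284·284 = 464856
λ ≈ 3557696/464856 = 7.653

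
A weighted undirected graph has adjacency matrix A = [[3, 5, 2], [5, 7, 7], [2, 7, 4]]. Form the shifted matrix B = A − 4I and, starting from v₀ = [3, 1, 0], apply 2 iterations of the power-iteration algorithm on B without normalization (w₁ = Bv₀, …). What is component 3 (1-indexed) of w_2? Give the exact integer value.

130

B = A − 4I has rows (-1, 5, 2); (5, 3, 7); (2, 7, 0)
w1 = Bv₀ = ((-1)·3 + 5·1 + 2·0; 5·3 + 3·1 + 7·0; 2·3 + 7·1 + 0·0) = (2, 18, 13)
w2 = Bw1 = ((-1)·2 + 5·18 + 2·13; 5·2 + 3·18 + 7·13; 2·2 + 7·18 + 0·13) = (114, 155, 130)
Requested component of w2: 130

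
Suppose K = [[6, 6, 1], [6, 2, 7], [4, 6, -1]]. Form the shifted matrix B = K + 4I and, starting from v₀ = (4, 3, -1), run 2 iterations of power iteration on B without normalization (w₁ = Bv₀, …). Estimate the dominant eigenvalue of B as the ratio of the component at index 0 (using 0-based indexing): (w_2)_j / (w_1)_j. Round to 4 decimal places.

14.2281

B = K + 4I has rows (10, 6, 1); (6, 6, 7); (4, 6, 3)
w1 = Bv₀ = (57, 35, 31)
w2 = Bw1 = (811, 769, 531)
Ratio: 811/57 = 14.2281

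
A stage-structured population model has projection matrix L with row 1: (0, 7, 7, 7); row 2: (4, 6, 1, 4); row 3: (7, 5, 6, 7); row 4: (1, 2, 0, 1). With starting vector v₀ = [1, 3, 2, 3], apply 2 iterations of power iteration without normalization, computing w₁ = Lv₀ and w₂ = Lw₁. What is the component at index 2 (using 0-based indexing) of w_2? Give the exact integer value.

w1 = Lv₀ = (0·1 + 7·3 + 7·2 + 7·3; 4·1 + 6·3 + 1·2 + 4·3; 7·1 + 5·3 + 6·2 + 7·3; 1·1 + 2·3 + 0·2 + 1·3) = (56, 36, 55, 10)
w2 = Lw1 = (0·56 + 7·36 + 7·55 + 7·10; 4·56 + 6·36 + 1·55 + 4·10; 7·56 + 5·36 + 6·55 + 7·10; 1·56 + 2·36 + 0·55 + 1·10) = (707, 535, 972, 138)
The requested component of w2 is 972.

972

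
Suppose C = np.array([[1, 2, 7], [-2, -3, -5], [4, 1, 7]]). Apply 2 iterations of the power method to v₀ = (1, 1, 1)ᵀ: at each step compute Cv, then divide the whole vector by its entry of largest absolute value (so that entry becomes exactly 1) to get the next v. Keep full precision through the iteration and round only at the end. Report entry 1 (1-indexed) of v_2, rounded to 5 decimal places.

0.64912

Cv0 = (10.000000, -10.000000, 12.000000); divide by 12.000000 → v1 = (0.833333, -0.833333, 1.000000)
Cv1 = (6.166667, -4.166667, 9.500000); divide by 9.500000 → v2 = (0.649123, -0.438596, 1.000000)
Requested entry of v2: 74/114 = 0.64912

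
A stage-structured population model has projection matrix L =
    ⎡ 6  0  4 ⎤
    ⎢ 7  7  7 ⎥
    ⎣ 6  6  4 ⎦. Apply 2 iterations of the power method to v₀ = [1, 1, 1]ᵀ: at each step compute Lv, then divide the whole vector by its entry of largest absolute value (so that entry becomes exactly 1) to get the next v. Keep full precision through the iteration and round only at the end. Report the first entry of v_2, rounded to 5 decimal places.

Lv0 = (10.000000, 21.000000, 16.000000); divide by 21.000000 → v1 = (0.476190, 1.000000, 0.761905)
Lv1 = (5.904762, 15.666667, 11.904762); divide by 15.666667 → v2 = (0.376900, 1.000000, 0.759878)
Requested entry of v2: 124/329 = 0.37690

0.37690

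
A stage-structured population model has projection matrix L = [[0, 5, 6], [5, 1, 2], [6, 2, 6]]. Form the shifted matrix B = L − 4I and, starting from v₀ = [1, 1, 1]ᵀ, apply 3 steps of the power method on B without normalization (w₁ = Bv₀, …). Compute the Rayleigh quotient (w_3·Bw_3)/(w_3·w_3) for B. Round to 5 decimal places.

μ ≈ 7.56826

B = L − 4I has rows (-4, 5, 6); (5, -3, 2); (6, 2, 2)
w1 = Bv₀ = (7, 4, 10)
w2 = Bw1 = (52, 43, 70)
w3 = Bw2 = (427, 271, 538)
Bw3 = (2875, 2398, 4180)
w3·Bw3 = 4126323; w3·w3 = 545214; μ ≈ 4126323/545214 = 7.56826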